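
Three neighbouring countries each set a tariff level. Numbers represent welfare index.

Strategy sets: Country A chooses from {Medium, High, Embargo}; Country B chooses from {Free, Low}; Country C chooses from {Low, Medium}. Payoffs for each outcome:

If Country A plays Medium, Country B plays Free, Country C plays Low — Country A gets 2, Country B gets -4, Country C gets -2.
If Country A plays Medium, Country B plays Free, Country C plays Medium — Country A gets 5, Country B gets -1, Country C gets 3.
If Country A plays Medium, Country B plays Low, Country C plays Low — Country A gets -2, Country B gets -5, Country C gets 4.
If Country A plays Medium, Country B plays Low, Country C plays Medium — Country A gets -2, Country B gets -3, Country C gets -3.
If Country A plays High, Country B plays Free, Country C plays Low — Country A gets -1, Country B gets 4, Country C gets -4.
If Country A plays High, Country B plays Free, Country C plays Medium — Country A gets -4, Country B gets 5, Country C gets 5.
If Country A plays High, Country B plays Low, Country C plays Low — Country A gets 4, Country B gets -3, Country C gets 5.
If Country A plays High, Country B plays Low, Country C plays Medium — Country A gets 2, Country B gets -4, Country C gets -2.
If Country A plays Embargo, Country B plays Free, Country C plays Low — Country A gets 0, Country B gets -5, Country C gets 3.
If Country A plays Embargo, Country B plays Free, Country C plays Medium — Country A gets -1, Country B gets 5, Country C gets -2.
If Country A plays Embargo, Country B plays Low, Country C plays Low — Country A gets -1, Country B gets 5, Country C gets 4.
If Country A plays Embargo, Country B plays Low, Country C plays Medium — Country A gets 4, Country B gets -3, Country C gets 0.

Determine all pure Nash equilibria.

Country A against (Free, Low): payoffs 2, -1, 0 → best response Medium.
Country A against (Free, Medium): payoffs 5, -4, -1 → best response Medium.
Country A against (Low, Low): payoffs -2, 4, -1 → best response High.
Country A against (Low, Medium): payoffs -2, 2, 4 → best response Embargo.
Country B against (Medium, Low): payoffs -4, -5 → best response Free.
Country B against (Medium, Medium): payoffs -1, -3 → best response Free.
Country B against (High, Low): payoffs 4, -3 → best response Free.
Country B against (High, Medium): payoffs 5, -4 → best response Free.
Country B against (Embargo, Low): payoffs -5, 5 → best response Low.
Country B against (Embargo, Medium): payoffs 5, -3 → best response Free.
Country C against (Medium, Free): payoffs -2, 3 → best response Medium.
Country C against (Medium, Low): payoffs 4, -3 → best response Low.
Country C against (High, Free): payoffs -4, 5 → best response Medium.
Country C against (High, Low): payoffs 5, -2 → best response Low.
Country C against (Embargo, Free): payoffs 3, -2 → best response Low.
Country C against (Embargo, Low): payoffs 4, 0 → best response Low.
Mutual best responses: (Medium, Free, Medium).

(Medium, Free, Medium)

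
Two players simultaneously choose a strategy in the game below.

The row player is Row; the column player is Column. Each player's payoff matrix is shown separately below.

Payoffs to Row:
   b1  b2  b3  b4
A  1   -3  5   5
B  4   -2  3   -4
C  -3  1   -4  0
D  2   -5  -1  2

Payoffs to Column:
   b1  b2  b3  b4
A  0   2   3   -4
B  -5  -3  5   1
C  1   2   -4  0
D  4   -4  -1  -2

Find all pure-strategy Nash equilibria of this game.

Row against b1: payoffs 1, 4, -3, 2 → best response B.
Row against b2: payoffs -3, -2, 1, -5 → best response C.
Row against b3: payoffs 5, 3, -4, -1 → best response A.
Row against b4: payoffs 5, -4, 0, 2 → best response A.
Column against A: payoffs 0, 2, 3, -4 → best response b3.
Column against B: payoffs -5, -3, 5, 1 → best response b3.
Column against C: payoffs 1, 2, -4, 0 → best response b2.
Column against D: payoffs 4, -4, -1, -2 → best response b1.
Mutual best responses: (A, b3); (C, b2).

(A, b3) and (C, b2)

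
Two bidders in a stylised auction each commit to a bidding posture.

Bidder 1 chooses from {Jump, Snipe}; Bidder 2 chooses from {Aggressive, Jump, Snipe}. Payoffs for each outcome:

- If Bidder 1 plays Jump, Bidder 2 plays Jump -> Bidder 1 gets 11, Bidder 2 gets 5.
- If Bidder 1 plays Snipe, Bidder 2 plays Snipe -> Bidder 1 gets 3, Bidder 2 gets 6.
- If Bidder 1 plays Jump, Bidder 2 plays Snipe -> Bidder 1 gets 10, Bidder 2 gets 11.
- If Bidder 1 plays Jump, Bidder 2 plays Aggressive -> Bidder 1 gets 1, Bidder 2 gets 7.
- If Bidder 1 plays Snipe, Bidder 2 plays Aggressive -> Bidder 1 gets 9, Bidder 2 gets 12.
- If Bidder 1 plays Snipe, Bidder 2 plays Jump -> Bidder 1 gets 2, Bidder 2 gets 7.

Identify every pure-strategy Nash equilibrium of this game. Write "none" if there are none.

The pure Nash equilibria are (Jump, Snipe); (Snipe, Aggressive).

For each player, find the best response to each opponent profile; mutual best responses are the pure NE.
Bidder 1 against Aggressive: payoffs 1, 9 → best response Snipe.
Bidder 1 against Jump: payoffs 11, 2 → best response Jump.
Bidder 1 against Snipe: payoffs 10, 3 → best response Jump.
Bidder 2 against Jump: payoffs 7, 5, 11 → best response Snipe.
Bidder 2 against Snipe: payoffs 12, 7, 6 → best response Aggressive.
Mutual best responses: (Jump, Snipe); (Snipe, Aggressive).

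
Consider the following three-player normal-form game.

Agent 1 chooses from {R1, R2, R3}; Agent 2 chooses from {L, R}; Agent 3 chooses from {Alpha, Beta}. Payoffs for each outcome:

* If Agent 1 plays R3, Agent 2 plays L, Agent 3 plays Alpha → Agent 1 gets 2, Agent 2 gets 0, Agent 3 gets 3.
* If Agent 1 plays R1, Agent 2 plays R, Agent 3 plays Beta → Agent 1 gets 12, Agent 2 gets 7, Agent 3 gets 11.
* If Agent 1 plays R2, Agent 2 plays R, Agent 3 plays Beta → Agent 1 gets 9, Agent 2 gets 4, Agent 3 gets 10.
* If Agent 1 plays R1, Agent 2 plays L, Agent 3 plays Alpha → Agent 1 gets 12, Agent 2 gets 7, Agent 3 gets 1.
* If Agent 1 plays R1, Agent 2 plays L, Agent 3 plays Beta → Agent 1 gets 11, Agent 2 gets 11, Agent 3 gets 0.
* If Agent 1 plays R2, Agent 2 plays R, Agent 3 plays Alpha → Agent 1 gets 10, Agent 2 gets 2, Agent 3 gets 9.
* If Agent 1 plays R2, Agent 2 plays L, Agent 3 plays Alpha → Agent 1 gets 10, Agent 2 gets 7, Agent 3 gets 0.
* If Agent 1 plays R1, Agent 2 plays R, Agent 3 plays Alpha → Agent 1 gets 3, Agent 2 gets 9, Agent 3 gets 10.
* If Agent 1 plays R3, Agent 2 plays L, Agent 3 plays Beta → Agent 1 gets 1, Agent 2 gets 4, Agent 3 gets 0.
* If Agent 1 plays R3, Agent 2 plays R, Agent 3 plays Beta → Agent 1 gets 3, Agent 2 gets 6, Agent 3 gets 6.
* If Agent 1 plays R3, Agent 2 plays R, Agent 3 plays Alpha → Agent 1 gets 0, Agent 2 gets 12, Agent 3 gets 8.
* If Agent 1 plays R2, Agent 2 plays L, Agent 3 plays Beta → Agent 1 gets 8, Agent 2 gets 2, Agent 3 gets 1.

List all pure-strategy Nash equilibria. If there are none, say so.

none

Agent 1 against (L, Alpha): payoffs 12, 10, 2 → best response R1.
Agent 1 against (L, Beta): payoffs 11, 8, 1 → best response R1.
Agent 1 against (R, Alpha): payoffs 3, 10, 0 → best response R2.
Agent 1 against (R, Beta): payoffs 12, 9, 3 → best response R1.
Agent 2 against (R1, Alpha): payoffs 7, 9 → best response R.
Agent 2 against (R1, Beta): payoffs 11, 7 → best response L.
Agent 2 against (R2, Alpha): payoffs 7, 2 → best response L.
Agent 2 against (R2, Beta): payoffs 2, 4 → best response R.
Agent 2 against (R3, Alpha): payoffs 0, 12 → best response R.
Agent 2 against (R3, Beta): payoffs 4, 6 → best response R.
Agent 3 against (R1, L): payoffs 1, 0 → best response Alpha.
Agent 3 against (R1, R): payoffs 10, 11 → best response Beta.
Agent 3 against (R2, L): payoffs 0, 1 → best response Beta.
Agent 3 against (R2, R): payoffs 9, 10 → best response Beta.
Agent 3 against (R3, L): payoffs 3, 0 → best response Alpha.
Agent 3 against (R3, R): payoffs 8, 6 → best response Alpha.
No profile is a mutual best response for all players.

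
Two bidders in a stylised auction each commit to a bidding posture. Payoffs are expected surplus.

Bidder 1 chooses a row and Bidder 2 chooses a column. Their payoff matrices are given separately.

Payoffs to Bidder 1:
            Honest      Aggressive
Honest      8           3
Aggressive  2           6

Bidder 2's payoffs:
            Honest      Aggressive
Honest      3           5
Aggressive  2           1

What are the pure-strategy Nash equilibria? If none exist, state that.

Bidder 1 against Honest: payoffs 8, 2 → best response Honest.
Bidder 1 against Aggressive: payoffs 3, 6 → best response Aggressive.
Bidder 2 against Honest: payoffs 3, 5 → best response Aggressive.
Bidder 2 against Aggressive: payoffs 2, 1 → best response Honest.
No profile is a mutual best response for all players.

There is no pure-strategy Nash equilibrium.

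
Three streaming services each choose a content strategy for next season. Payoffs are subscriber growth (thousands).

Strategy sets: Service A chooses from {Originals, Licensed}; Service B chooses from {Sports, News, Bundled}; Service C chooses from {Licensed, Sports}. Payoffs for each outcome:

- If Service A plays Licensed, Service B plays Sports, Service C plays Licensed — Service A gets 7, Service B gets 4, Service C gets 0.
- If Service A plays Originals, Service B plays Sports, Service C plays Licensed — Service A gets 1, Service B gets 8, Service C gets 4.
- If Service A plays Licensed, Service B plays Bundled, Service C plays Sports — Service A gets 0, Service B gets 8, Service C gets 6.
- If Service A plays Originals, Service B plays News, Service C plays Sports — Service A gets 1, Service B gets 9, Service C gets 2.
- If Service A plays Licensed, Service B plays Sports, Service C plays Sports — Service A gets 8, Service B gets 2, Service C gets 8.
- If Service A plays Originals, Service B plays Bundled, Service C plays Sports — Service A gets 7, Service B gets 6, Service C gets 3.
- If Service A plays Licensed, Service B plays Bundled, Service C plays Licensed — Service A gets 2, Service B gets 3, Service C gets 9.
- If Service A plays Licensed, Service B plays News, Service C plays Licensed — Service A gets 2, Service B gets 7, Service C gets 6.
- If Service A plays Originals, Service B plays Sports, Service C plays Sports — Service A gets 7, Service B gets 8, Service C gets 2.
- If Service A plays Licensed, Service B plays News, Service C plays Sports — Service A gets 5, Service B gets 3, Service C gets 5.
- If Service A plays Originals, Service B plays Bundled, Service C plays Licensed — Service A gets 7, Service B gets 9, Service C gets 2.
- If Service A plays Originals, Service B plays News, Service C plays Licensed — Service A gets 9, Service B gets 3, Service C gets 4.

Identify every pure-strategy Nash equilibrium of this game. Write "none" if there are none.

Mark each player's best response to every combination of opponents' strategies; a profile where every player is best-responding is a pure Nash equilibrium.
Service A against (Sports, Licensed): payoffs 1, 7 → best response Licensed.
Service A against (Sports, Sports): payoffs 7, 8 → best response Licensed.
Service A against (News, Licensed): payoffs 9, 2 → best response Originals.
Service A against (News, Sports): payoffs 1, 5 → best response Licensed.
Service A against (Bundled, Licensed): payoffs 7, 2 → best response Originals.
Service A against (Bundled, Sports): payoffs 7, 0 → best response Originals.
Service B against (Originals, Licensed): payoffs 8, 3, 9 → best response Bundled.
Service B against (Originals, Sports): payoffs 8, 9, 6 → best response News.
Service B against (Licensed, Licensed): payoffs 4, 7, 3 → best response News.
Service B against (Licensed, Sports): payoffs 2, 3, 8 → best response Bundled.
Service C against (Originals, Sports): payoffs 4, 2 → best response Licensed.
Service C against (Originals, News): payoffs 4, 2 → best response Licensed.
Service C against (Originals, Bundled): payoffs 2, 3 → best response Sports.
Service C against (Licensed, Sports): payoffs 0, 8 → best response Sports.
Service C against (Licensed, News): payoffs 6, 5 → best response Licensed.
Service C against (Licensed, Bundled): payoffs 9, 6 → best response Licensed.
No profile is a mutual best response for all players.

No pure-strategy Nash equilibrium.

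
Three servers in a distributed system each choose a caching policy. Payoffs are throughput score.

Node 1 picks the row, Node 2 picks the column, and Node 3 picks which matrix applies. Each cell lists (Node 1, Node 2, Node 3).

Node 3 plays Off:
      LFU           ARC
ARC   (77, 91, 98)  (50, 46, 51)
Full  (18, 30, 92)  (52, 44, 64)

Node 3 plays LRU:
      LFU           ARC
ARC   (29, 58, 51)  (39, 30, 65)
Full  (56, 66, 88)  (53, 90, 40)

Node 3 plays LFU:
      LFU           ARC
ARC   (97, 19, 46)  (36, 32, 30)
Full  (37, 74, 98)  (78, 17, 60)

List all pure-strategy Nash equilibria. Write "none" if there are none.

Node 1 against (LFU, Off): payoffs 77, 18 → best response ARC.
Node 1 against (LFU, LRU): payoffs 29, 56 → best response Full.
Node 1 against (LFU, LFU): payoffs 97, 37 → best response ARC.
Node 1 against (ARC, Off): payoffs 50, 52 → best response Full.
Node 1 against (ARC, LRU): payoffs 39, 53 → best response Full.
Node 1 against (ARC, LFU): payoffs 36, 78 → best response Full.
Node 2 against (ARC, Off): payoffs 91, 46 → best response LFU.
Node 2 against (ARC, LRU): payoffs 58, 30 → best response LFU.
Node 2 against (ARC, LFU): payoffs 19, 32 → best response ARC.
Node 2 against (Full, Off): payoffs 30, 44 → best response ARC.
Node 2 against (Full, LRU): payoffs 66, 90 → best response ARC.
Node 2 against (Full, LFU): payoffs 74, 17 → best response LFU.
Node 3 against (ARC, LFU): payoffs 98, 51, 46 → best response Off.
Node 3 against (ARC, ARC): payoffs 51, 65, 30 → best response LRU.
Node 3 against (Full, LFU): payoffs 92, 88, 98 → best response LFU.
Node 3 against (Full, ARC): payoffs 64, 40, 60 → best response Off.
Mutual best responses: (ARC, LFU, Off); (Full, ARC, Off).

(ARC, LFU, Off), (Full, ARC, Off)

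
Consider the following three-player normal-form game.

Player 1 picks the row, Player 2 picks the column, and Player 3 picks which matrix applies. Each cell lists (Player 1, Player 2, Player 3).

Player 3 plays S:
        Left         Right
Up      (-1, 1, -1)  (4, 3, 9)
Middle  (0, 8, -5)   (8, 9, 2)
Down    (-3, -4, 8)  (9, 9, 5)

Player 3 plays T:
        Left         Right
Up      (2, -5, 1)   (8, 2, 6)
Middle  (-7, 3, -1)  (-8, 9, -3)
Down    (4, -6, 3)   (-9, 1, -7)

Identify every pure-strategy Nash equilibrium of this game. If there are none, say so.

Player 1 against (Left, S): payoffs -1, 0, -3 → best response Middle.
Player 1 against (Left, T): payoffs 2, -7, 4 → best response Down.
Player 1 against (Right, S): payoffs 4, 8, 9 → best response Down.
Player 1 against (Right, T): payoffs 8, -8, -9 → best response Up.
Player 2 against (Up, S): payoffs 1, 3 → best response Right.
Player 2 against (Up, T): payoffs -5, 2 → best response Right.
Player 2 against (Middle, S): payoffs 8, 9 → best response Right.
Player 2 against (Middle, T): payoffs 3, 9 → best response Right.
Player 2 against (Down, S): payoffs -4, 9 → best response Right.
Player 2 against (Down, T): payoffs -6, 1 → best response Right.
Player 3 against (Up, Left): payoffs -1, 1 → best response T.
Player 3 against (Up, Right): payoffs 9, 6 → best response S.
Player 3 against (Middle, Left): payoffs -5, -1 → best response T.
Player 3 against (Middle, Right): payoffs 2, -3 → best response S.
Player 3 against (Down, Left): payoffs 8, 3 → best response S.
Player 3 against (Down, Right): payoffs 5, -7 → best response S.
Mutual best responses: (Down, Right, S).

Pure NE: (Down, Right, S)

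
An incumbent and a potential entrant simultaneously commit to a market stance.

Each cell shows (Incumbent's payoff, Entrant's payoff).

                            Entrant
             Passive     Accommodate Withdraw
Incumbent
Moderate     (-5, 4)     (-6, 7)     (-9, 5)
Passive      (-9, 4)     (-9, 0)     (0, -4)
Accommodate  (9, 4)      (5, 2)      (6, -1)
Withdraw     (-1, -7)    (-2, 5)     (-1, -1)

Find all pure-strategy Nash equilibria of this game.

Pure NE: (Accommodate, Passive)

Incumbent against Passive: payoffs -5, -9, 9, -1 → best response Accommodate.
Incumbent against Accommodate: payoffs -6, -9, 5, -2 → best response Accommodate.
Incumbent against Withdraw: payoffs -9, 0, 6, -1 → best response Accommodate.
Entrant against Moderate: payoffs 4, 7, 5 → best response Accommodate.
Entrant against Passive: payoffs 4, 0, -4 → best response Passive.
Entrant against Accommodate: payoffs 4, 2, -1 → best response Passive.
Entrant against Withdraw: payoffs -7, 5, -1 → best response Accommodate.
Mutual best responses: (Accommodate, Passive).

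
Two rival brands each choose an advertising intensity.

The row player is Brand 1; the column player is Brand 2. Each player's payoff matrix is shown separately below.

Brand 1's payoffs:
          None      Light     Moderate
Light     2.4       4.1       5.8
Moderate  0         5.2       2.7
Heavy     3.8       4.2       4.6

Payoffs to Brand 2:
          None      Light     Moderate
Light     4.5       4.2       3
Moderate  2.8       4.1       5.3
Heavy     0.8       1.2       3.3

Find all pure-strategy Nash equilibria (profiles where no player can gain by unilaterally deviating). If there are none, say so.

This game has no pure Nash equilibrium.

Brand 1 against None: payoffs 2.4, 0, 3.8 → best response Heavy.
Brand 1 against Light: payoffs 4.1, 5.2, 4.2 → best response Moderate.
Brand 1 against Moderate: payoffs 5.8, 2.7, 4.6 → best response Light.
Brand 2 against Light: payoffs 4.5, 4.2, 3 → best response None.
Brand 2 against Moderate: payoffs 2.8, 4.1, 5.3 → best response Moderate.
Brand 2 against Heavy: payoffs 0.8, 1.2, 3.3 → best response Moderate.
No profile is a mutual best response for all players.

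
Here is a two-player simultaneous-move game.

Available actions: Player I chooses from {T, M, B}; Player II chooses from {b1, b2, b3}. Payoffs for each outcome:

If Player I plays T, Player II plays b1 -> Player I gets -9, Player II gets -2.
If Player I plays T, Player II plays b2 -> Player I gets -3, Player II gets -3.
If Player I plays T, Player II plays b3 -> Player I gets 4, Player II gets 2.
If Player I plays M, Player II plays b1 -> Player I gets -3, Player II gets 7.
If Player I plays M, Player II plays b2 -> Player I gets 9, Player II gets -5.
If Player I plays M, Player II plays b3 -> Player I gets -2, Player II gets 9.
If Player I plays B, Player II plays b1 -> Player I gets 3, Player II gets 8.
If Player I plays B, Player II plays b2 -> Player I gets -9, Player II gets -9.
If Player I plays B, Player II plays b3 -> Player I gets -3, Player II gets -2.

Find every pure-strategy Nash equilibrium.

Pure-strategy Nash equilibria: (T, b3); (B, b1)

(T, b1): Player I can switch to M (-9 → -3). Not NE.
(T, b2): Player I can switch to M (-3 → 9). Not NE.
(T, b3): Player I gets 4, best alternative -2; Player II gets 2, best alternative -2. No profitable deviation — NE.
(M, b1): Player I can switch to B (-3 → 3). Not NE.
(M, b2): Player II can switch to b1 (-5 → 7). Not NE.
(M, b3): Player I can switch to T (-2 → 4). Not NE.
(B, b1): Player I gets 3, best alternative -3; Player II gets 8, best alternative -2. No profitable deviation — NE.
(B, b2): Player I can switch to T (-9 → -3). Not NE.
(B, b3): Player I can switch to T (-3 → 4). Not NE.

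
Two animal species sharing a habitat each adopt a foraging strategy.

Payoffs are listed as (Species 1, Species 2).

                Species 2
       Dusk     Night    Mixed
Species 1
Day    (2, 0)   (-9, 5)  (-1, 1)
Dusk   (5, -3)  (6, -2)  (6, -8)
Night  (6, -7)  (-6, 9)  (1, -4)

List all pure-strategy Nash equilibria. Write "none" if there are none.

Pure NE: (Dusk, Night)

(Day, Dusk): Species 1 can switch to Dusk (2 → 5). Not NE.
(Day, Night): Species 1 can switch to Dusk (-9 → 6). Not NE.
(Day, Mixed): Species 1 can switch to Dusk (-1 → 6). Not NE.
(Dusk, Dusk): Species 1 can switch to Night (5 → 6). Not NE.
(Dusk, Night): Species 1 gets 6, best alternative -6; Species 2 gets -2, best alternative -3. No profitable deviation — NE.
(Dusk, Mixed): Species 2 can switch to Dusk (-8 → -3). Not NE.
(Night, Dusk): Species 2 can switch to Night (-7 → 9). Not NE.
(The remaining 2 profiles each have a profitable deviation by the same check.)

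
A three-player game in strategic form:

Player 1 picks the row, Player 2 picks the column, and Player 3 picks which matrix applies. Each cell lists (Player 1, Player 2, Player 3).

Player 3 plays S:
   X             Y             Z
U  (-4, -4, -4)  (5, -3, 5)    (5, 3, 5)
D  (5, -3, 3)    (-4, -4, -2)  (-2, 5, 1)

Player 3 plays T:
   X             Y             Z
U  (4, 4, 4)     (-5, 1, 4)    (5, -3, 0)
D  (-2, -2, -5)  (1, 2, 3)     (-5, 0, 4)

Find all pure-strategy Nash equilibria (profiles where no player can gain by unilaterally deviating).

(U, X, T) and (U, Z, S) and (D, Y, T)

(U, X, S): Player 1 can switch to D (-4 → 5). Not NE.
(U, X, T): Player 1 gets 4, best alternative -2; Player 2 gets 4, best alternative 1; Player 3 gets 4, best alternative -4. No profitable deviation — NE.
(U, Y, S): Player 2 can switch to Z (-3 → 3). Not NE.
(U, Y, T): Player 1 can switch to D (-5 → 1). Not NE.
(U, Z, S): Player 1 gets 5, best alternative -2; Player 2 gets 3, best alternative -3; Player 3 gets 5, best alternative 0. No profitable deviation — NE.
(U, Z, T): Player 2 can switch to X (-3 → 4). Not NE.
(D, X, S): Player 2 can switch to Z (-3 → 5). Not NE.
(D, X, T): Player 1 can switch to U (-2 → 4). Not NE.
(D, Y, S): Player 1 can switch to U (-4 → 5). Not NE.
(D, Y, T): Player 1 gets 1, best alternative -5; Player 2 gets 2, best alternative 0; Player 3 gets 3, best alternative -2. No profitable deviation — NE.
(D, Z, S): Player 1 can switch to U (-2 → 5). Not NE.
(D, Z, T): Player 1 can switch to U (-5 → 5). Not NE.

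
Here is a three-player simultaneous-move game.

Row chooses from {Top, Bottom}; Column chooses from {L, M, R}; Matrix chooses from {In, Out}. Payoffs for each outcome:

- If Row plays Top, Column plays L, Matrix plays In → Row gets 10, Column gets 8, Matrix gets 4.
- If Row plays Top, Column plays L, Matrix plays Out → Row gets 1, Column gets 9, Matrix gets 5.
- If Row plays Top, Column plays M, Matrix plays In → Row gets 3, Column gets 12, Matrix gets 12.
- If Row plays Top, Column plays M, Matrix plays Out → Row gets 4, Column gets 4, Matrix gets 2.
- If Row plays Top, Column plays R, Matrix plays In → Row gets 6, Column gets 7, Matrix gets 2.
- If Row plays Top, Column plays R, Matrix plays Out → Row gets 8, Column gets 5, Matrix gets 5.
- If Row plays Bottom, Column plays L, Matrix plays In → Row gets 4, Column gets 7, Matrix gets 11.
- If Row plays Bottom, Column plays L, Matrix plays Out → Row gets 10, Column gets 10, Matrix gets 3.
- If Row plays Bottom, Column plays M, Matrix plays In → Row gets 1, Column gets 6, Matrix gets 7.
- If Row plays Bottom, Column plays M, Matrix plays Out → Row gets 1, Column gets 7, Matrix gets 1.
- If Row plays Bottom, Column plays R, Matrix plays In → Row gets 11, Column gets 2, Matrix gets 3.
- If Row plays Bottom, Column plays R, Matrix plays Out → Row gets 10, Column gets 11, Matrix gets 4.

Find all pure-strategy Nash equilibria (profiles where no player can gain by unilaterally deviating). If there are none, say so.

(Top, M, In) and (Bottom, R, Out)

For each player, find the best response to each opponent profile; mutual best responses are the pure NE.
Row against (L, In): payoffs 10, 4 → best response Top.
Row against (L, Out): payoffs 1, 10 → best response Bottom.
Row against (M, In): payoffs 3, 1 → best response Top.
Row against (M, Out): payoffs 4, 1 → best response Top.
Row against (R, In): payoffs 6, 11 → best response Bottom.
Row against (R, Out): payoffs 8, 10 → best response Bottom.
Column against (Top, In): payoffs 8, 12, 7 → best response M.
Column against (Top, Out): payoffs 9, 4, 5 → best response L.
Column against (Bottom, In): payoffs 7, 6, 2 → best response L.
Column against (Bottom, Out): payoffs 10, 7, 11 → best response R.
Matrix against (Top, L): payoffs 4, 5 → best response Out.
Matrix against (Top, M): payoffs 12, 2 → best response In.
Matrix against (Top, R): payoffs 2, 5 → best response Out.
Matrix against (Bottom, L): payoffs 11, 3 → best response In.
Matrix against (Bottom, M): payoffs 7, 1 → best response In.
Matrix against (Bottom, R): payoffs 3, 4 → best response Out.
Mutual best responses: (Top, M, In); (Bottom, R, Out).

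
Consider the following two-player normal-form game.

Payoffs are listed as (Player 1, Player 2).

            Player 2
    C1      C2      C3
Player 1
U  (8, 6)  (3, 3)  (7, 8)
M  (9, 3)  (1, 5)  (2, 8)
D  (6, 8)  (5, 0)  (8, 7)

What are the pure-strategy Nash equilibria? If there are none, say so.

(U, C1): Player 1 can switch to M (8 → 9). Not NE.
(U, C2): Player 1 can switch to D (3 → 5). Not NE.
(U, C3): Player 1 can switch to D (7 → 8). Not NE.
(M, C1): Player 2 can switch to C2 (3 → 5). Not NE.
(M, C2): Player 1 can switch to U (1 → 3). Not NE.
(M, C3): Player 1 can switch to U (2 → 7). Not NE.
(D, C1): Player 1 can switch to U (6 → 8). Not NE.
(D, C2): Player 2 can switch to C1 (0 → 8). Not NE.
(The remaining 1 profile has a profitable deviation by the same check.)

This game has no pure Nash equilibrium.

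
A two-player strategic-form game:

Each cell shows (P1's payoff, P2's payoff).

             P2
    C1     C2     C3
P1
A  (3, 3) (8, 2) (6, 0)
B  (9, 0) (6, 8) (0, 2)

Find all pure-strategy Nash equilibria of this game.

P1 against C1: payoffs 3, 9 → best response B.
P1 against C2: payoffs 8, 6 → best response A.
P1 against C3: payoffs 6, 0 → best response A.
P2 against A: payoffs 3, 2, 0 → best response C1.
P2 against B: payoffs 0, 8, 2 → best response C2.
No profile is a mutual best response for all players.

No pure-strategy Nash equilibrium.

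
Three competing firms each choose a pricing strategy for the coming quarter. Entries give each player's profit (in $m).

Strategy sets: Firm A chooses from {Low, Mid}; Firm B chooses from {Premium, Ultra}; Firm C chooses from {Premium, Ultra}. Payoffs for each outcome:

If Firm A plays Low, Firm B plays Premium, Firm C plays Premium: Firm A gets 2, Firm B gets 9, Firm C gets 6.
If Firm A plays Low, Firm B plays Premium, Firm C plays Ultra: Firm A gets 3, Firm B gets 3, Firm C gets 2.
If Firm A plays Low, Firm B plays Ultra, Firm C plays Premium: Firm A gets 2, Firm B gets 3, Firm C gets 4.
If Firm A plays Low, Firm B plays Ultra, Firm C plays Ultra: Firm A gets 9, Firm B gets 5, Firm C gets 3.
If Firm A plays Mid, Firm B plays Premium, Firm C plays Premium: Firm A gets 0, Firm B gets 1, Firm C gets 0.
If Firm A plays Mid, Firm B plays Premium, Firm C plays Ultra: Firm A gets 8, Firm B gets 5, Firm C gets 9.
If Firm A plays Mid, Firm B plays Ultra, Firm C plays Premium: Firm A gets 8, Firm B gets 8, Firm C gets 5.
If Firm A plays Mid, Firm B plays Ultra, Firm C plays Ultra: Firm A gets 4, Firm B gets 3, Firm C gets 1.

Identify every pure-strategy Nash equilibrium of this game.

Mark each player's best response to every combination of opponents' strategies; a profile where every player is best-responding is a pure Nash equilibrium.
Firm A against (Premium, Premium): payoffs 2, 0 → best response Low.
Firm A against (Premium, Ultra): payoffs 3, 8 → best response Mid.
Firm A against (Ultra, Premium): payoffs 2, 8 → best response Mid.
Firm A against (Ultra, Ultra): payoffs 9, 4 → best response Low.
Firm B against (Low, Premium): payoffs 9, 3 → best response Premium.
Firm B against (Low, Ultra): payoffs 3, 5 → best response Ultra.
Firm B against (Mid, Premium): payoffs 1, 8 → best response Ultra.
Firm B against (Mid, Ultra): payoffs 5, 3 → best response Premium.
Firm C against (Low, Premium): payoffs 6, 2 → best response Premium.
Firm C against (Low, Ultra): payoffs 4, 3 → best response Premium.
Firm C against (Mid, Premium): payoffs 0, 9 → best response Ultra.
Firm C against (Mid, Ultra): payoffs 5, 1 → best response Premium.
Mutual best responses: (Low, Premium, Premium); (Mid, Premium, Ultra); (Mid, Ultra, Premium).

The pure Nash equilibria are (Low, Premium, Premium), (Mid, Premium, Ultra), (Mid, Ultra, Premium).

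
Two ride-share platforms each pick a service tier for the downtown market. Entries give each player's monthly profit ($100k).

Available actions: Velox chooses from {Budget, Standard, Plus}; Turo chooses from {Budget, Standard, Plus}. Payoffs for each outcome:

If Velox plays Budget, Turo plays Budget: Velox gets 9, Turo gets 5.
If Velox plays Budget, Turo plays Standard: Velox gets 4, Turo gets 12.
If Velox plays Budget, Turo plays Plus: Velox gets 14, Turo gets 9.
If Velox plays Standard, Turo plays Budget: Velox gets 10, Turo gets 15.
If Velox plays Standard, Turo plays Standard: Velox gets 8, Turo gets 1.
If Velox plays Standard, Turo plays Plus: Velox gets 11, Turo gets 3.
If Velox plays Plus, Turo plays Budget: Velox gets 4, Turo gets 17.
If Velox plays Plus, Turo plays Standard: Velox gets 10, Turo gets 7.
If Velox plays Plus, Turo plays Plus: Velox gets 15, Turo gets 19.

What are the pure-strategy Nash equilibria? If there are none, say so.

The pure Nash equilibria are (Standard, Budget) and (Plus, Plus).

Velox against Budget: payoffs 9, 10, 4 → best response Standard.
Velox against Standard: payoffs 4, 8, 10 → best response Plus.
Velox against Plus: payoffs 14, 11, 15 → best response Plus.
Turo against Budget: payoffs 5, 12, 9 → best response Standard.
Turo against Standard: payoffs 15, 1, 3 → best response Budget.
Turo against Plus: payoffs 17, 7, 19 → best response Plus.
Mutual best responses: (Standard, Budget); (Plus, Plus).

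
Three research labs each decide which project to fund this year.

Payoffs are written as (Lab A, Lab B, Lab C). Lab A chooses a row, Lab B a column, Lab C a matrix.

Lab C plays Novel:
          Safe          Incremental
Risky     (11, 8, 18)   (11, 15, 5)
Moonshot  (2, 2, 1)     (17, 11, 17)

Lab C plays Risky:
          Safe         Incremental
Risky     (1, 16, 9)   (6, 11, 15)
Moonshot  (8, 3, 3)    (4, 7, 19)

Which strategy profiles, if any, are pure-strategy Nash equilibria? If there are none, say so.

No pure-strategy Nash equilibrium.

For each strategy profile, look for a profitable unilateral deviation.
(Risky, Safe, Novel): Lab B can switch to Incremental (8 → 15). Not NE.
(Risky, Safe, Risky): Lab A can switch to Moonshot (1 → 8). Not NE.
(Risky, Incremental, Novel): Lab A can switch to Moonshot (11 → 17). Not NE.
(Risky, Incremental, Risky): Lab B can switch to Safe (11 → 16). Not NE.
(Moonshot, Safe, Novel): Lab A can switch to Risky (2 → 11). Not NE.
(Moonshot, Safe, Risky): Lab B can switch to Incremental (3 → 7). Not NE.
(Moonshot, Incremental, Novel): Lab C can switch to Risky (17 → 19). Not NE.
(Moonshot, Incremental, Risky): Lab A can switch to Risky (4 → 6). Not NE.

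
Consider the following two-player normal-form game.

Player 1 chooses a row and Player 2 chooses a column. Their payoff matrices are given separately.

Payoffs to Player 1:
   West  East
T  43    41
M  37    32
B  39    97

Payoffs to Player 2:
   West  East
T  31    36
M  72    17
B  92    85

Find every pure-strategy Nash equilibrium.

none

(T, West): Player 2 can switch to East (31 → 36). Not NE.
(T, East): Player 1 can switch to B (41 → 97). Not NE.
(M, West): Player 1 can switch to T (37 → 43). Not NE.
(M, East): Player 1 can switch to T (32 → 41). Not NE.
(B, West): Player 1 can switch to T (39 → 43). Not NE.
(B, East): Player 2 can switch to West (85 → 92). Not NE.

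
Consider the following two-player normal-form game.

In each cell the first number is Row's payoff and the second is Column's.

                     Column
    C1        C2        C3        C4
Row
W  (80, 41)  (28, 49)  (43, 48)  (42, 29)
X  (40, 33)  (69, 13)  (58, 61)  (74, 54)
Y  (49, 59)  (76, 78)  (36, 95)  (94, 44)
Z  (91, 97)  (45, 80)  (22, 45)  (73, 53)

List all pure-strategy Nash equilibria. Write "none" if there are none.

(X, C3), (Z, C1)

Row against C1: payoffs 80, 40, 49, 91 → best response Z.
Row against C2: payoffs 28, 69, 76, 45 → best response Y.
Row against C3: payoffs 43, 58, 36, 22 → best response X.
Row against C4: payoffs 42, 74, 94, 73 → best response Y.
Column against W: payoffs 41, 49, 48, 29 → best response C2.
Column against X: payoffs 33, 13, 61, 54 → best response C3.
Column against Y: payoffs 59, 78, 95, 44 → best response C3.
Column against Z: payoffs 97, 80, 45, 53 → best response C1.
Mutual best responses: (X, C3); (Z, C1).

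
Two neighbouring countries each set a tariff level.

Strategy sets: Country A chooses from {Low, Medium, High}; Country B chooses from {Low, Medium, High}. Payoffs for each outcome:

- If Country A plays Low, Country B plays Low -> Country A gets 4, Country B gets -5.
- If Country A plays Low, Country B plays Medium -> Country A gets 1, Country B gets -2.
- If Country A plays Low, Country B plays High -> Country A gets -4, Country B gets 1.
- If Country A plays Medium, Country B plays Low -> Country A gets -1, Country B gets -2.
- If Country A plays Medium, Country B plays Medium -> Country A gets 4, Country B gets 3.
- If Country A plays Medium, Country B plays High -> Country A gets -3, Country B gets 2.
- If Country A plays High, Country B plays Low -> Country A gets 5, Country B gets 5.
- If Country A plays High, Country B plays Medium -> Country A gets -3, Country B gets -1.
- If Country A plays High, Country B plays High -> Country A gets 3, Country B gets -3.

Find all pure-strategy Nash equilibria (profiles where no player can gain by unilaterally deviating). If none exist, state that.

Country A against Low: payoffs 4, -1, 5 → best response High.
Country A against Medium: payoffs 1, 4, -3 → best response Medium.
Country A against High: payoffs -4, -3, 3 → best response High.
Country B against Low: payoffs -5, -2, 1 → best response High.
Country B against Medium: payoffs -2, 3, 2 → best response Medium.
Country B against High: payoffs 5, -1, -3 → best response Low.
Mutual best responses: (Medium, Medium); (High, Low).

Pure-strategy Nash equilibria: (Medium, Medium) and (High, Low)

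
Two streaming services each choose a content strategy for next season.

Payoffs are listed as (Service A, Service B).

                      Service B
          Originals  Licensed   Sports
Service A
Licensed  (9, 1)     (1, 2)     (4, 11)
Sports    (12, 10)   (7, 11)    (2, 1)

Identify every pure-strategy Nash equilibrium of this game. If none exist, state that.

The pure Nash equilibria are (Licensed, Sports), (Sports, Licensed).

Service A against Originals: payoffs 9, 12 → best response Sports.
Service A against Licensed: payoffs 1, 7 → best response Sports.
Service A against Sports: payoffs 4, 2 → best response Licensed.
Service B against Licensed: payoffs 1, 2, 11 → best response Sports.
Service B against Sports: payoffs 10, 11, 1 → best response Licensed.
Mutual best responses: (Licensed, Sports); (Sports, Licensed).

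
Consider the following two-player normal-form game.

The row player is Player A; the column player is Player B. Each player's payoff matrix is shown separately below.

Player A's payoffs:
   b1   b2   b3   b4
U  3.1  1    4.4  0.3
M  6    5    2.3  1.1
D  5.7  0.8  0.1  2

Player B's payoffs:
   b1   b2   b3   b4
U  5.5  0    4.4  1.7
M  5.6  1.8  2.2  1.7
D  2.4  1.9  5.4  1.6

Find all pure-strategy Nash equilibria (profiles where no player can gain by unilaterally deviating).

(U, b1): Player A can switch to M (3.1 → 6). Not NE.
(U, b2): Player A can switch to M (1 → 5). Not NE.
(U, b3): Player B can switch to b1 (4.4 → 5.5). Not NE.
(U, b4): Player A can switch to M (0.3 → 1.1). Not NE.
(M, b1): Player A gets 6, best alternative 5.7; Player B gets 5.6, best alternative 2.2. No profitable deviation — NE.
(M, b2): Player B can switch to b1 (1.8 → 5.6). Not NE.
(M, b3): Player A can switch to U (2.3 → 4.4). Not NE.
(M, b4): Player A can switch to D (1.1 → 2). Not NE.
(D, b1): Player A can switch to M (5.7 → 6). Not NE.
(D, b2): Player A can switch to U (0.8 → 1). Not NE.
(D, b3): Player A can switch to U (0.1 → 4.4). Not NE.
(The remaining 1 profile has a profitable deviation by the same check.)

The unique pure-strategy Nash equilibrium is (M, b1).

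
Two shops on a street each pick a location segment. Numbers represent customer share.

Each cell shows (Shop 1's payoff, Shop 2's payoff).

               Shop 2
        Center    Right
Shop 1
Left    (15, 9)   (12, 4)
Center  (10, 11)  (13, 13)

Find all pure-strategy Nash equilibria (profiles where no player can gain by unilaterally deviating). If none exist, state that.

(Left, Center); (Center, Right)

Mark each player's best response to every combination of opponents' strategies; a profile where every player is best-responding is a pure Nash equilibrium.
Shop 1 against Center: payoffs 15, 10 → best response Left.
Shop 1 against Right: payoffs 12, 13 → best response Center.
Shop 2 against Left: payoffs 9, 4 → best response Center.
Shop 2 against Center: payoffs 11, 13 → best response Right.
Mutual best responses: (Left, Center); (Center, Right).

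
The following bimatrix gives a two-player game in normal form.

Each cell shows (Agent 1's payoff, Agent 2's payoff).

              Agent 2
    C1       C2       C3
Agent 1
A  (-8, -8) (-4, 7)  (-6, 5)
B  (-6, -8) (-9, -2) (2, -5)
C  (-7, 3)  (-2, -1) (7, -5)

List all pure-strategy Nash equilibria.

(A, C1): Agent 1 can switch to B (-8 → -6). Not NE.
(A, C2): Agent 1 can switch to C (-4 → -2). Not NE.
(A, C3): Agent 1 can switch to B (-6 → 2). Not NE.
(B, C1): Agent 2 can switch to C2 (-8 → -2). Not NE.
(B, C2): Agent 1 can switch to A (-9 → -4). Not NE.
(B, C3): Agent 1 can switch to C (2 → 7). Not NE.
(C, C1): Agent 1 can switch to B (-7 → -6). Not NE.
(C, C2): Agent 2 can switch to C1 (-1 → 3). Not NE.
(The remaining 1 profile has a profitable deviation by the same check.)

There is no pure-strategy Nash equilibrium.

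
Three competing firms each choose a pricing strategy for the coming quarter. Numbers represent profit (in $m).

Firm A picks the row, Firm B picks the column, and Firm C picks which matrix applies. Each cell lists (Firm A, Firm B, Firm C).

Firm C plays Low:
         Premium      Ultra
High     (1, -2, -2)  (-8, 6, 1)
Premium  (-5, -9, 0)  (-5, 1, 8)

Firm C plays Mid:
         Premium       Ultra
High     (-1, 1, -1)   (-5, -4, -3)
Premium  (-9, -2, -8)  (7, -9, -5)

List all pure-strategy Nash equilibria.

Firm A against (Premium, Low): payoffs 1, -5 → best response High.
Firm A against (Premium, Mid): payoffs -1, -9 → best response High.
Firm A against (Ultra, Low): payoffs -8, -5 → best response Premium.
Firm A against (Ultra, Mid): payoffs -5, 7 → best response Premium.
Firm B against (High, Low): payoffs -2, 6 → best response Ultra.
Firm B against (High, Mid): payoffs 1, -4 → best response Premium.
Firm B against (Premium, Low): payoffs -9, 1 → best response Ultra.
Firm B against (Premium, Mid): payoffs -2, -9 → best response Premium.
Firm C against (High, Premium): payoffs -2, -1 → best response Mid.
Firm C against (High, Ultra): payoffs 1, -3 → best response Low.
Firm C against (Premium, Premium): payoffs 0, -8 → best response Low.
Firm C against (Premium, Ultra): payoffs 8, -5 → best response Low.
Mutual best responses: (High, Premium, Mid); (Premium, Ultra, Low).

(High, Premium, Mid), (Premium, Ultra, Low)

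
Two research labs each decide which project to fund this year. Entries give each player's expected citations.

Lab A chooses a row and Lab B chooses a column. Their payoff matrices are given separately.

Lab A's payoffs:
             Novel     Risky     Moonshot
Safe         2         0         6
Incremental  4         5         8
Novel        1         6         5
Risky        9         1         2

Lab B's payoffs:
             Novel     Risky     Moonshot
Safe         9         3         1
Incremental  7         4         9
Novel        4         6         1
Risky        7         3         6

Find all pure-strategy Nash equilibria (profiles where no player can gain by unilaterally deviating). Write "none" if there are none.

(Incremental, Moonshot) and (Novel, Risky) and (Risky, Novel)

For each strategy profile, look for a profitable unilateral deviation.
(Safe, Novel): Lab A can switch to Incremental (2 → 4). Not NE.
(Safe, Risky): Lab A can switch to Incremental (0 → 5). Not NE.
(Safe, Moonshot): Lab A can switch to Incremental (6 → 8). Not NE.
(Incremental, Novel): Lab A can switch to Risky (4 → 9). Not NE.
(Incremental, Risky): Lab A can switch to Novel (5 → 6). Not NE.
(Incremental, Moonshot): Lab A gets 8, best alternative 6; Lab B gets 9, best alternative 7. No profitable deviation — NE.
(Novel, Novel): Lab A can switch to Safe (1 → 2). Not NE.
(Novel, Risky): Lab A gets 6, best alternative 5; Lab B gets 6, best alternative 4. No profitable deviation — NE.
(Novel, Moonshot): Lab A can switch to Safe (5 → 6). Not NE.
(Risky, Novel): Lab A gets 9, best alternative 4; Lab B gets 7, best alternative 6. No profitable deviation — NE.
(Risky, Risky): Lab A can switch to Incremental (1 → 5). Not NE.
(Risky, Moonshot): Lab A can switch to Safe (2 → 6). Not NE.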